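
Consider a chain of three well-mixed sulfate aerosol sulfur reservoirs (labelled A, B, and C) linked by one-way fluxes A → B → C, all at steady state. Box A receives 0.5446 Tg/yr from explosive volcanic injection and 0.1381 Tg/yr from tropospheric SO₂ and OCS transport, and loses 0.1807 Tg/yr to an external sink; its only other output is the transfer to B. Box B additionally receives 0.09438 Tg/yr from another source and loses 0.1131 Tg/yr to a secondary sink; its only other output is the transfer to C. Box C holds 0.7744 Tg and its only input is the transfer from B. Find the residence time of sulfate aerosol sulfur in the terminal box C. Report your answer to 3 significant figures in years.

Box A: F(A→B) = (0.5446 + 0.1381) − 0.1807 = 0.50200 Tg/yr.
Box B: F(B→C) = (0.50200 + 0.09438) − 0.1131 = 0.48328 Tg/yr.
Box C throughput = its input = 0.48328 Tg/yr; τ = 0.7744 / 0.48328 = 1.602 yr.

1.60 yr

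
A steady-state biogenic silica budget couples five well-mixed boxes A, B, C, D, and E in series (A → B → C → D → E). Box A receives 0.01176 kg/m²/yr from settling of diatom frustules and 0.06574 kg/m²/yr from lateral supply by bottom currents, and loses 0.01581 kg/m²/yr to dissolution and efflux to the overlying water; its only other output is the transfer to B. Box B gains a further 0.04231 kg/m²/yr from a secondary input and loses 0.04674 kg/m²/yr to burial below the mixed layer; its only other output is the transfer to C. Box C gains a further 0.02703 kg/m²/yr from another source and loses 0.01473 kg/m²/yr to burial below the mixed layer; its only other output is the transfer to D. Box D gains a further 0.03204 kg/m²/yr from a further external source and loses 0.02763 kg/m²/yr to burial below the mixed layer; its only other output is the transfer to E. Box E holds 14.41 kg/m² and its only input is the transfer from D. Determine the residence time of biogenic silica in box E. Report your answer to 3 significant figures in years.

195 yr

Box A: F(A→B) = (0.01176 + 0.06574) − 0.01581 = 0.061690 kg/m²/yr.
Box B: F(B→C) = (0.061690 + 0.04231) − 0.04674 = 0.057260 kg/m²/yr.
Box C: F(C→D) = (0.057260 + 0.02703) − 0.01473 = 0.069560 kg/m²/yr.
Box D: F(D→E) = (0.069560 + 0.03204) − 0.02763 = 0.073970 kg/m²/yr.
Box E throughput = its input = 0.073970 kg/m²/yr; τ = 14.41 / 0.073970 = 194.8 yr.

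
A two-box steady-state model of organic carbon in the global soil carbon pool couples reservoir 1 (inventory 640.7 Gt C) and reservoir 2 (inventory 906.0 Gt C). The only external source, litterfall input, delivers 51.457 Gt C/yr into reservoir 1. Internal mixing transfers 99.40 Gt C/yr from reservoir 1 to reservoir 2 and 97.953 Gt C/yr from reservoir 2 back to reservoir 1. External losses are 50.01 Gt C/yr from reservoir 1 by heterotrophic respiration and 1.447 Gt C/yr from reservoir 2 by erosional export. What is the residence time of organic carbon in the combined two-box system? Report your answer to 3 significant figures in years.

30.1 yr

Treat the two boxes together as one reservoir: the mixing fluxes between them are internal recycling, so τ = ΣM / Σ(external losses).
M_total = 640.7 + 906.0 = 1546.7 Gt C.
ΣF_external_out = 50.01 + 1.447 = 51.457 Gt C/yr.
τ = M_total / ΣF_ext = 1546.7 / 51.457 = 30.06 yr.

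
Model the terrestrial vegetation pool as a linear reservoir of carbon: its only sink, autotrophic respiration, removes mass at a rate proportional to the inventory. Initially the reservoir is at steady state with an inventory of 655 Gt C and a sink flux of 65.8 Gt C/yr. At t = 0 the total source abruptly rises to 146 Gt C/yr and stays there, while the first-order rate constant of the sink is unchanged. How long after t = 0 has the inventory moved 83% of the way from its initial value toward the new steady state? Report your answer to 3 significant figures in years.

τ = M₀/F₀ = 655/65.8 = 9.954 yr.
The remaining gap fraction is e^(−t/τ); 83% covered ⇒ e^(−t/τ) = 0.170.
t = −τ ln(0.170) = 9.954 × 1.772 = 17.64 yr.

17.6 yr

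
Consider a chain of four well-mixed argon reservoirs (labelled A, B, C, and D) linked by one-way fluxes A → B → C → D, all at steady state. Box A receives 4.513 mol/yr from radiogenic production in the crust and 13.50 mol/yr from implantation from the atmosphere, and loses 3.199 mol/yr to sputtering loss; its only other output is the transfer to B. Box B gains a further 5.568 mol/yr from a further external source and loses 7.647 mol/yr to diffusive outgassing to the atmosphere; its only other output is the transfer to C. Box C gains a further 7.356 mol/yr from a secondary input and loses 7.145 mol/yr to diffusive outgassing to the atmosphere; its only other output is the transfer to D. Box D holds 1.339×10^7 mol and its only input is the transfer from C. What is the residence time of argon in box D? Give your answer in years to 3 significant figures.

Box A: F(A→B) = (4.513 + 13.50) − 3.199 = 14.814 mol/yr.
Box B: F(B→C) = (14.814 + 5.568) − 7.647 = 12.735 mol/yr.
Box C: F(C→D) = (12.735 + 7.356) − 7.145 = 12.946 mol/yr.
Box D throughput = its input = 12.946 mol/yr; τ = 1.339×10^7 / 12.946 = 1.034×10^6 yr.

1.03×10^6 yr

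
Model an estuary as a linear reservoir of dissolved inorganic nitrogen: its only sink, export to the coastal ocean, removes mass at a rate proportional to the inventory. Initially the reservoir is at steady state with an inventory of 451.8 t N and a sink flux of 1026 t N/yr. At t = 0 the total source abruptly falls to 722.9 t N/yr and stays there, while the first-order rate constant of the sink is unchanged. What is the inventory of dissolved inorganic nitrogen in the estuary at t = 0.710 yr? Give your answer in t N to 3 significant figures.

τ = M₀/F₀ = 451.8/1026 = 0.4404 yr; rate constant k = 1/τ.
New steady state M_∞ = F₁/k = F₁·τ = 722.9 × 0.4404 = 318.33 t N.
M(t) = M_∞ + (M₀ − M_∞)·e^(−t/τ); t/τ = 0.710/0.4404 = 1.612, so e^(−t/τ) = 0.1994.
M(t) = 318.33 + 133.5 × 0.1994 = 344.95 t N.

345 t N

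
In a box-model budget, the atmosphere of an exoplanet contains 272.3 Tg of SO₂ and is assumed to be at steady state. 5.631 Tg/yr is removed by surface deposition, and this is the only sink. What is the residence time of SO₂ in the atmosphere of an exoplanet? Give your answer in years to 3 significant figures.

48.4 yr

τ = M / F = 272.3 / 5.631 = 48.36 yr.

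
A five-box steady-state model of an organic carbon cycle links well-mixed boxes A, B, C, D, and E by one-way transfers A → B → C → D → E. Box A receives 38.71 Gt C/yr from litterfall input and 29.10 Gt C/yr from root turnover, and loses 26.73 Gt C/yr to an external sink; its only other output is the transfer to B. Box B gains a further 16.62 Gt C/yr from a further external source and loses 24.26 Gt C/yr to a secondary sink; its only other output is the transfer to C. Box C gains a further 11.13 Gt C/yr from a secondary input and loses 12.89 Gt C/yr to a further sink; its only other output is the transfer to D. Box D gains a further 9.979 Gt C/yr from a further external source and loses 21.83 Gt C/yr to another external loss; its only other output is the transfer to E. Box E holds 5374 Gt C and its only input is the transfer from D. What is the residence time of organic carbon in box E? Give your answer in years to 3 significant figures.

271 yr

Box A: F(A→B) = (38.71 + 29.10) − 26.73 = 41.080 Gt C/yr.
Box B: F(B→C) = (41.080 + 16.62) − 24.26 = 33.440 Gt C/yr.
Box C: F(C→D) = (33.440 + 11.13) − 12.89 = 31.680 Gt C/yr.
Box D: F(D→E) = (31.680 + 9.979) − 21.83 = 19.829 Gt C/yr.
Box E throughput = its input = 19.829 Gt C/yr; τ = 5374 / 19.829 = 271.0 yr.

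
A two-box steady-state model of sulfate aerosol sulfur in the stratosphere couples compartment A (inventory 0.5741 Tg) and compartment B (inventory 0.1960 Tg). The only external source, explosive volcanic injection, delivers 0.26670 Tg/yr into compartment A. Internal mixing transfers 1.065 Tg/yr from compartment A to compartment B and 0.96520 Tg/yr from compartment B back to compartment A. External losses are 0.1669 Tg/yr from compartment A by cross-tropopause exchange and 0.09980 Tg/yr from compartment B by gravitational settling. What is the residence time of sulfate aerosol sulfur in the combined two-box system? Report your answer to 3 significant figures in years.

For the system as a whole, the A↔B exchange is internal and contributes nothing to the throughput; only the external sinks remove mass.
M_total = 0.5741 + 0.1960 = 0.77010 Tg.
ΣF_external_out = 0.1669 + 0.09980 = 0.26670 Tg/yr.
τ = M_total / ΣF_ext = 0.77010 / 0.26670 = 2.888 yr.

2.89 yr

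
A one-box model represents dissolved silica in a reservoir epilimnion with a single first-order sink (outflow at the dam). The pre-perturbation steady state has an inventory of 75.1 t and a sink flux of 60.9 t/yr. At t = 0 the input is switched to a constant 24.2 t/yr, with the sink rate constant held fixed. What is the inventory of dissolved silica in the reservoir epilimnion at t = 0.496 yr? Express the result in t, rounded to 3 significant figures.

The sink rate constant is k = F₀/M₀ = 60.9/75.1 = 0.8109 yr⁻¹.
Solving dM/dt = F₁ − kM with M(0) = M₀ gives M(t) = F₁/k + (M₀ − F₁/k)·e^(−kt).
F₁/k = 24.2/0.8109 = 29.843 t; kt = 0.8109 × 0.496 = 0.4022, e^(−kt) = 0.6688.
M(0.496) = 29.843 + (75.1 − 29.843) × 0.6688 = 29.843 + 30.27 = 60.112 t.

60.1 t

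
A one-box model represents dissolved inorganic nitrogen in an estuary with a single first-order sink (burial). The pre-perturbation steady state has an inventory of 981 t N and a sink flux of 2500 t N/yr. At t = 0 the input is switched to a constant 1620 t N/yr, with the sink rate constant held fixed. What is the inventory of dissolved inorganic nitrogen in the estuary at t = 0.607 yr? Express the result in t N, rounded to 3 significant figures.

709 t N

The sink rate constant is k = F₀/M₀ = 2500/981 = 2.548 yr⁻¹.
Solving dM/dt = F₁ − kM with M(0) = M₀ gives M(t) = F₁/k + (M₀ − F₁/k)·e^(−kt).
F₁/k = 1620/2.548 = 635.69 t N; kt = 2.548 × 0.607 = 1.547, e^(−kt) = 0.2129.
M(0.607) = 635.69 + (981 − 635.69) × 0.2129 = 635.69 + 73.52 = 709.21 t N.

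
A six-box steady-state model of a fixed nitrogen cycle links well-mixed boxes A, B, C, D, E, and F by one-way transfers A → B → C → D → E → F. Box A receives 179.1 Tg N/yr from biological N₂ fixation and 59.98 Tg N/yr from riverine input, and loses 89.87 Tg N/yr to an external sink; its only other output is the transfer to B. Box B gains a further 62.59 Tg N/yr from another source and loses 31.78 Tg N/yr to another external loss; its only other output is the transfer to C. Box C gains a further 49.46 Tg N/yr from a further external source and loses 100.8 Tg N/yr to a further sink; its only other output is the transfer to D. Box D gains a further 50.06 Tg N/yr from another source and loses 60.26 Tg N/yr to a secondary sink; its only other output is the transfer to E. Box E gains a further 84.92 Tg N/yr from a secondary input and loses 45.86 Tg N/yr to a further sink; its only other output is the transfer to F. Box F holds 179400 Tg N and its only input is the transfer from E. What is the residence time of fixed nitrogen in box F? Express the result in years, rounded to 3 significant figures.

1140 yr

Box A: F(A→B) = (179.1 + 59.98) − 89.87 = 149.21 Tg N/yr.
Box B: F(B→C) = (149.21 + 62.59) − 31.78 = 180.02 Tg N/yr.
Box C: F(C→D) = (180.02 + 49.46) − 100.8 = 128.68 Tg N/yr.
Box D: F(D→E) = (128.68 + 50.06) − 60.26 = 118.48 Tg N/yr.
Box E: F(E→F) = (118.48 + 84.92) − 45.86 = 157.54 Tg N/yr.
Box F throughput = its input = 157.54 Tg N/yr; τ = 179400 / 157.54 = 1139 yr.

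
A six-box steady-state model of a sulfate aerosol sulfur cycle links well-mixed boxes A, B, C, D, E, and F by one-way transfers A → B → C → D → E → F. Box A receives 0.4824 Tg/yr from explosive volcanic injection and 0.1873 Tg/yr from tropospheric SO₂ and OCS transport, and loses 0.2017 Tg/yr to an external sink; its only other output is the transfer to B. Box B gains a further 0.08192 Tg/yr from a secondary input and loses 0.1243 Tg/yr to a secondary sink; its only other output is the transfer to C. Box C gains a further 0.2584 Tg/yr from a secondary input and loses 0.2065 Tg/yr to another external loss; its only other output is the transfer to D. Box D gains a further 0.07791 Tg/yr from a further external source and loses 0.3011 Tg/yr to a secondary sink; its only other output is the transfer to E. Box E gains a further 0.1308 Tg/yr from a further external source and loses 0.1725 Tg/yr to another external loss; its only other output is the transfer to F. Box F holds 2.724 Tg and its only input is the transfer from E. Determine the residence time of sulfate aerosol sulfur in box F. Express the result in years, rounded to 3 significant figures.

Box A: F(A→B) = (0.4824 + 0.1873) − 0.2017 = 0.46800 Tg/yr.
Box B: F(B→C) = (0.46800 + 0.08192) − 0.1243 = 0.42562 Tg/yr.
Box C: F(C→D) = (0.42562 + 0.2584) − 0.2065 = 0.47752 Tg/yr.
Box D: F(D→E) = (0.47752 + 0.07791) − 0.3011 = 0.25433 Tg/yr.
Box E: F(E→F) = (0.25433 + 0.1308) − 0.1725 = 0.21263 Tg/yr.
Box F throughput = its input = 0.21263 Tg/yr; τ = 2.724 / 0.21263 = 12.81 yr.

12.8 yr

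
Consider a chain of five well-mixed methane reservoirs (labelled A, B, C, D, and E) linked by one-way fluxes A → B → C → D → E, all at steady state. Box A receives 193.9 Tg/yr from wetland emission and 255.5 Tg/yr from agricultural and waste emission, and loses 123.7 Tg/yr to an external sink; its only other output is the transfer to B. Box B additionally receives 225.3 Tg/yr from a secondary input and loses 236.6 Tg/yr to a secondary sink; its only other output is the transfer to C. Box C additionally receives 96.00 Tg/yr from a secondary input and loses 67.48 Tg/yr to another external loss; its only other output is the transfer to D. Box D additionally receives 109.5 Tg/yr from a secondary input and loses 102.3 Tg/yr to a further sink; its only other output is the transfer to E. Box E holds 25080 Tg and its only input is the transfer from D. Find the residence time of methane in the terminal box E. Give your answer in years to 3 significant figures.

71.6 yr

Box A: F(A→B) = (193.9 + 255.5) − 123.7 = 325.70 Tg/yr.
Box B: F(B→C) = (325.70 + 225.3) − 236.6 = 314.40 Tg/yr.
Box C: F(C→D) = (314.40 + 96.00) − 67.48 = 342.92 Tg/yr.
Box D: F(D→E) = (342.92 + 109.5) − 102.3 = 350.12 Tg/yr.
Box E throughput = its input = 350.12 Tg/yr; τ = 25080 / 350.12 = 71.63 yr.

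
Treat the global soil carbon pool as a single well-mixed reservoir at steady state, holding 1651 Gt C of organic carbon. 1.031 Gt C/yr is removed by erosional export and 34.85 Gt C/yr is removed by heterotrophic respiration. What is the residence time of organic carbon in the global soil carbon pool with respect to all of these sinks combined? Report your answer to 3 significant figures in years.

Total removal flux = 1.031 + 34.85 = 35.881 Gt C/yr.
τ = M / ΣF_out = 1651 / 35.881 = 46.01 yr.

46.0 yr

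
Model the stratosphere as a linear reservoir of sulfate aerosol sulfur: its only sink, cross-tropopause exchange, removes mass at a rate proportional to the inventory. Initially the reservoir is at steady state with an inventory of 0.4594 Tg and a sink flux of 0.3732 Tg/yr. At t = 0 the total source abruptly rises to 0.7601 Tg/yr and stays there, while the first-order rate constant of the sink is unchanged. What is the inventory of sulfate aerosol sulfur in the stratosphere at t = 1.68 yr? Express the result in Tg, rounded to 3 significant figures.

The sink rate constant is k = F₀/M₀ = 0.3732/0.4594 = 0.8124 yr⁻¹.
Solving dM/dt = F₁ − kM with M(0) = M₀ gives M(t) = F₁/k + (M₀ − F₁/k)·e^(−kt).
F₁/k = 0.7601/0.8124 = 0.93566 Tg; kt = 0.8124 × 1.68 = 1.365, e^(−kt) = 0.2554.
M(1.68) = 0.93566 + (0.4594 − 0.93566) × 0.2554 = 0.93566 − 0.1217 = 0.81401 Tg.

0.814 Tg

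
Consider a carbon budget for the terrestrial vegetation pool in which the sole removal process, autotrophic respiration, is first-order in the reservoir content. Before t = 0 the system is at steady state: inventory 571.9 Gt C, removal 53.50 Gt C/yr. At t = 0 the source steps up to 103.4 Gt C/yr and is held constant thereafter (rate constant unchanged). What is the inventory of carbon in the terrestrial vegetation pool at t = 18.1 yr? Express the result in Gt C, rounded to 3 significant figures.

1010 Gt C

Residence time τ = M₀/F₀ = 10.69 yr. The eventual steady state is M_∞ = M₀·(F₁/F₀) = 571.9 × 103.4/53.50 = 1105.3 Gt C.
The anomaly ΔM(t) = M(t) − M_∞ decays as ΔM₀·e^(−t/τ) with ΔM₀ = 571.9 − 1105.3 = −533.4 Gt C.
At t = 18.1 yr, e^(−t/τ) = e^(−1.693) = 0.1839, so ΔM = −98.11 Gt C and M = 1105.3 − 98.11 = 1007.2 Gt C.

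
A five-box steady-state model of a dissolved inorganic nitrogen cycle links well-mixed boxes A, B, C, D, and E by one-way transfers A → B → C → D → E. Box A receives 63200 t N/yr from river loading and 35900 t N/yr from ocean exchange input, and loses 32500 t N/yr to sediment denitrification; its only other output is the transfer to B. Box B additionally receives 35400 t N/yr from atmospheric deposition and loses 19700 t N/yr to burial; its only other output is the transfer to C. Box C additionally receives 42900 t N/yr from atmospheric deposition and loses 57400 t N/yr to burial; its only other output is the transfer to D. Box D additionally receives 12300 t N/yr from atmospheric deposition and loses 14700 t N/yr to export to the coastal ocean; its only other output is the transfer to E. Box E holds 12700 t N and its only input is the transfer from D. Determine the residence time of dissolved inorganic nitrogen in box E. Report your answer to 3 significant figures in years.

Box A: F(A→B) = (63200 + 35900) − 32500 = 66600 t N/yr.
Box B: F(B→C) = (66600 + 35400) − 19700 = 82300 t N/yr.
Box C: F(C→D) = (82300 + 42900) − 57400 = 67800 t N/yr.
Box D: F(D→E) = (67800 + 12300) − 14700 = 65400 t N/yr.
Box E throughput = its input = 65400 t N/yr; τ = 12700 / 65400 = 0.1942 yr.

0.194 yr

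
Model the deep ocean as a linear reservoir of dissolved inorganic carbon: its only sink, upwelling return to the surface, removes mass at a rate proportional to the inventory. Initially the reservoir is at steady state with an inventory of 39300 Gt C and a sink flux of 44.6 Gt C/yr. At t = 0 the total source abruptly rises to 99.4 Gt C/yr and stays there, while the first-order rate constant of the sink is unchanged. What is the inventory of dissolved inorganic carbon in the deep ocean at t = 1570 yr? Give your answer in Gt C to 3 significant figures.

79500 Gt C

Residence time τ = M₀/F₀ = 881.2 yr. The eventual steady state is M_∞ = M₀·(F₁/F₀) = 39300 × 99.4/44.6 = 87588 Gt C.
The anomaly ΔM(t) = M(t) − M_∞ decays as ΔM₀·e^(−t/τ) with ΔM₀ = 39300 − 87588 = −48290 Gt C.
At t = 1570 yr, e^(−t/τ) = e^(−1.782) = 0.1683, so ΔM = −8129 Gt C and M = 87588 − 8129 = 79459 Gt C.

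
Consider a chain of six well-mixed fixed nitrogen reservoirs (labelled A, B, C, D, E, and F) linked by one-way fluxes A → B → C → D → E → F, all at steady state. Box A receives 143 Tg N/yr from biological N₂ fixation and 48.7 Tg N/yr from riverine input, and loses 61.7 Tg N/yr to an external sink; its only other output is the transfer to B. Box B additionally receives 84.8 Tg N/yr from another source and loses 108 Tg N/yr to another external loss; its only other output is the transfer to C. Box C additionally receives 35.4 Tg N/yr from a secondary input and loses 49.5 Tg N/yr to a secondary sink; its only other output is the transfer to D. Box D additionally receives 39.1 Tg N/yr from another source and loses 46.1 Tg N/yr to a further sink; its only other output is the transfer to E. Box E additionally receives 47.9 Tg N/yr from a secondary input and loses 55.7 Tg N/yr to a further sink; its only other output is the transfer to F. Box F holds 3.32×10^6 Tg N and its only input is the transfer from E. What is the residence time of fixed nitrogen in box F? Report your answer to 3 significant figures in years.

Box A: F(A→B) = (143 + 48.7) − 61.7 = 130.00 Tg N/yr.
Box B: F(B→C) = (130.00 + 84.8) − 108 = 106.80 Tg N/yr.
Box C: F(C→D) = (106.80 + 35.4) − 49.5 = 92.700 Tg N/yr.
Box D: F(D→E) = (92.700 + 39.1) − 46.1 = 85.700 Tg N/yr.
Box E: F(E→F) = (85.700 + 47.9) − 55.7 = 77.900 Tg N/yr.
Box F throughput = its input = 77.900 Tg N/yr; τ = 3.32×10^6 / 77.900 = 42620 yr.

42600 yr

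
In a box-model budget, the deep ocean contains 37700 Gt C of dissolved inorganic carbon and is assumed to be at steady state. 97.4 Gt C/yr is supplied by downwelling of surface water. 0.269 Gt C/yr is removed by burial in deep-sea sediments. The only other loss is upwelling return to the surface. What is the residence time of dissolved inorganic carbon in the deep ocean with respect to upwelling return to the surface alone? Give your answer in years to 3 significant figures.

388 yr

At steady state ΣF_in = ΣF_out.
ΣF_in = 97.400 Gt C/yr.
Upwelling return to the surface flux = ΣF_in − (0.269) = 97.400 − 0.2690 = 97.13 Gt C/yr.
τ = M / F = 37700 / 97.13 = 388.1 yr.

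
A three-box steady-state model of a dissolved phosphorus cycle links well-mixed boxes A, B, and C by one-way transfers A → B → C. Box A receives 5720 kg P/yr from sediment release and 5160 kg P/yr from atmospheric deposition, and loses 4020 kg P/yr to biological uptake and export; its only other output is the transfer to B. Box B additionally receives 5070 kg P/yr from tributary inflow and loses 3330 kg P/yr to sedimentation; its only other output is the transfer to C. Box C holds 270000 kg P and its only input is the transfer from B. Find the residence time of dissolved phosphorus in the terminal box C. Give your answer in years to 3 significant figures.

Box A: F(A→B) = (5720 + 5160) − 4020 = 6860.0 kg P/yr.
Box B: F(B→C) = (6860.0 + 5070) − 3330 = 8600.0 kg P/yr.
Box C throughput = its input = 8600.0 kg P/yr; τ = 270000 / 8600.0 = 31.40 yr.

31.4 yr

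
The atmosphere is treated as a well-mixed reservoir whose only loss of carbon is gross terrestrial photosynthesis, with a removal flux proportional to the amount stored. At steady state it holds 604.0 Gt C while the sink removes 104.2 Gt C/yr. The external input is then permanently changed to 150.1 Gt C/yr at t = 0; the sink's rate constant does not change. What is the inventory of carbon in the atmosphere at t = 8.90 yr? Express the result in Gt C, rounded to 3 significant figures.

813 Gt C

Residence time τ = M₀/F₀ = 5.797 yr. The eventual steady state is M_∞ = M₀·(F₁/F₀) = 604.0 × 150.1/104.2 = 870.06 Gt C.
The anomaly ΔM(t) = M(t) − M_∞ decays as ΔM₀·e^(−t/τ) with ΔM₀ = 604.0 − 870.06 = −266.1 Gt C.
At t = 8.90 yr, e^(−t/τ) = e^(−1.535) = 0.2154, so ΔM = −57.30 Gt C and M = 870.06 − 57.30 = 812.76 Gt C.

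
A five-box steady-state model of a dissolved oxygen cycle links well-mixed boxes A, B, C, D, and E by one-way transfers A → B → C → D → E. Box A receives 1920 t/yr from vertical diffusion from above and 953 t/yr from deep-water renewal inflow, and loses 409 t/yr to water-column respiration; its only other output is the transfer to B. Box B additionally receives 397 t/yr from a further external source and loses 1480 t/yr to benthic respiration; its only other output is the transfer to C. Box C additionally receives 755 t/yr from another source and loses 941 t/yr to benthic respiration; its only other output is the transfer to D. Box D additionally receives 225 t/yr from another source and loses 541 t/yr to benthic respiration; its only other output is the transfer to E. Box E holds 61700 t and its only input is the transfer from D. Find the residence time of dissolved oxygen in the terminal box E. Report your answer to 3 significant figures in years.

70.2 yr

Box A: F(A→B) = (1920 + 953) − 409 = 2464.0 t/yr.
Box B: F(B→C) = (2464.0 + 397) − 1480 = 1381.0 t/yr.
Box C: F(C→D) = (1381.0 + 755) − 941 = 1195.0 t/yr.
Box D: F(D→E) = (1195.0 + 225) − 541 = 879.00 t/yr.
Box E throughput = its input = 879.00 t/yr; τ = 61700 / 879.00 = 70.19 yr.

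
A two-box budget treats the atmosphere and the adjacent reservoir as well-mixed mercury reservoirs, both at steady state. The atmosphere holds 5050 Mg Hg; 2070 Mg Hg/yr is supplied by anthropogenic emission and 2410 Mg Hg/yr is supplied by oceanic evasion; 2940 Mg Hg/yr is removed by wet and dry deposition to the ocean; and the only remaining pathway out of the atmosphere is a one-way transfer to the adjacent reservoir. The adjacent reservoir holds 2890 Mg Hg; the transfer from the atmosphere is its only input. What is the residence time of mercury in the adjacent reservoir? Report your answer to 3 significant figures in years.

Balance the atmosphere: ΣF_in = 2070 + 2410 = 4480.0 Mg Hg/yr.
Transfer to the adjacent reservoir = ΣF_in − (2940) = 1540.0 Mg Hg/yr.
At steady state the output of the adjacent reservoir equals its input, 1540.0 Mg Hg/yr.
τ = M / F = 2890 / 1540.0 = 1.877 yr.

1.88 yr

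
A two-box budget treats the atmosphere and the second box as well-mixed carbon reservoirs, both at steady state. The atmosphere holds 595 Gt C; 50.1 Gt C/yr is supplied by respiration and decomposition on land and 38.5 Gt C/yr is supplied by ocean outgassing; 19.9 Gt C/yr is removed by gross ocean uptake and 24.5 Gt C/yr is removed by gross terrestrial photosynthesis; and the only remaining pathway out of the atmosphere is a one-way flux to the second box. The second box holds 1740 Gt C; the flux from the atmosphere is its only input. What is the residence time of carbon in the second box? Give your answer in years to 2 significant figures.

Balance the atmosphere: ΣF_in = 50.1 + 38.5 = 88.600 Gt C/yr.
Flux to the second box = ΣF_in − (19.9 + 24.5) = 44.200 Gt C/yr.
At steady state the output of the second box equals its input, 44.200 Gt C/yr.
τ = M / F = 1740 / 44.200 = 39.37 yr.

39 yr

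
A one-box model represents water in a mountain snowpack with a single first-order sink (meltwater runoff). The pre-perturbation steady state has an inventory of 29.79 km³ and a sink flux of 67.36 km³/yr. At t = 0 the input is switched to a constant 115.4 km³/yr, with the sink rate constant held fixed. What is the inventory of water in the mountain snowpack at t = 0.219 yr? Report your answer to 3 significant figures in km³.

τ = M₀/F₀ = 29.79/67.36 = 0.4423 yr; rate constant k = 1/τ.
New steady state M_∞ = F₁/k = F₁·τ = 115.4 × 0.4423 = 51.036 km³.
M(t) = M_∞ + (M₀ − M_∞)·e^(−t/τ); t/τ = 0.219/0.4423 = 0.4952, so e^(−t/τ) = 0.6095.
M(t) = 51.036 − 21.25 × 0.6095 = 38.087 km³.

38.1 km³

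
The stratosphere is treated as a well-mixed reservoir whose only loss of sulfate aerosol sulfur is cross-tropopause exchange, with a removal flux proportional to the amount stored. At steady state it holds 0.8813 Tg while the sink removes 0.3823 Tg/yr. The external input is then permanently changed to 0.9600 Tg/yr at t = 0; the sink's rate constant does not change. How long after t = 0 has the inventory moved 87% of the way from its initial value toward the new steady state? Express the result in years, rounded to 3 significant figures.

4.70 yr

τ = M₀/F₀ = 0.8813/0.3823 = 2.305 yr.
The remaining gap fraction is e^(−t/τ); 87% covered ⇒ e^(−t/τ) = 0.130.
t = −τ ln(0.130) = 2.305 × 2.040 = 4.703 yr.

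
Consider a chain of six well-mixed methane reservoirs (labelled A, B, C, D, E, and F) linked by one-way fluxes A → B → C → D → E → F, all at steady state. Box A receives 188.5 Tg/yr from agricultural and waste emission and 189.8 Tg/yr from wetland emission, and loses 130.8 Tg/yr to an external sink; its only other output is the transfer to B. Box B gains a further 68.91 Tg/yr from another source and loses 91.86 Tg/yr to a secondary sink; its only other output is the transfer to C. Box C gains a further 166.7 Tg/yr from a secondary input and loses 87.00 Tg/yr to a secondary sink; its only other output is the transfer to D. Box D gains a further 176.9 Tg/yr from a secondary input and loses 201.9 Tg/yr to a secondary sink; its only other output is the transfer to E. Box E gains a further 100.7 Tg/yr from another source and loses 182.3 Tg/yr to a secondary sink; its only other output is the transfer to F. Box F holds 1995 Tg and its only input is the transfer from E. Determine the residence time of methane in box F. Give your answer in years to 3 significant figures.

10.1 yr

Box A: F(A→B) = (188.5 + 189.8) − 130.8 = 247.50 Tg/yr.
Box B: F(B→C) = (247.50 + 68.91) − 91.86 = 224.55 Tg/yr.
Box C: F(C→D) = (224.55 + 166.7) − 87.00 = 304.25 Tg/yr.
Box D: F(D→E) = (304.25 + 176.9) − 201.9 = 279.25 Tg/yr.
Box E: F(E→F) = (279.25 + 100.7) − 182.3 = 197.65 Tg/yr.
Box F throughput = its input = 197.65 Tg/yr; τ = 1995 / 197.65 = 10.09 yr.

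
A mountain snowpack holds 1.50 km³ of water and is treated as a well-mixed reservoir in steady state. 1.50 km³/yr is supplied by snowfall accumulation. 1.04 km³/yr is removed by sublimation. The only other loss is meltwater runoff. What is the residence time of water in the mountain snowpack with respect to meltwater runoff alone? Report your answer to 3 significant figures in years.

3.26 yr

At steady state ΣF_in = ΣF_out.
ΣF_in = 1.5000 km³/yr.
Meltwater runoff flux = ΣF_in − (1.04) = 1.5000 − 1.040 = 0.4600 km³/yr.
τ = M / F = 1.50 / 0.4600 = 3.261 yr.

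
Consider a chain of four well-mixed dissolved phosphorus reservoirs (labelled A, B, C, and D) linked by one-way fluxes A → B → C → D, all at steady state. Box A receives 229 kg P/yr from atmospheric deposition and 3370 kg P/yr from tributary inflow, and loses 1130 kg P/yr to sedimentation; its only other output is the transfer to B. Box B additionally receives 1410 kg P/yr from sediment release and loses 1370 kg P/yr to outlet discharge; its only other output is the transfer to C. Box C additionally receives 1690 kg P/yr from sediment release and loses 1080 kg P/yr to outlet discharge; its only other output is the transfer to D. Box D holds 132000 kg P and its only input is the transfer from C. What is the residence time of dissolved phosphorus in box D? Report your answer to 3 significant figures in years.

Box A: F(A→B) = (229 + 3370) − 1130 = 2469.0 kg P/yr.
Box B: F(B→C) = (2469.0 + 1410) − 1370 = 2509.0 kg P/yr.
Box C: F(C→D) = (2509.0 + 1690) − 1080 = 3119.0 kg P/yr.
Box D throughput = its input = 3119.0 kg P/yr; τ = 132000 / 3119.0 = 42.32 yr.

42.3 yr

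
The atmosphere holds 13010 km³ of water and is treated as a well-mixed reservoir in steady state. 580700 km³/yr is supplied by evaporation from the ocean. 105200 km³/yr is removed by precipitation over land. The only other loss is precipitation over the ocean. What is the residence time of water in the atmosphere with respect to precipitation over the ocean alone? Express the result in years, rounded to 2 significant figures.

At steady state ΣF_in = ΣF_out.
ΣF_in = 580700 km³/yr.
Precipitation over the ocean flux = ΣF_in − (105200) = 580700 − 105200 = 475500 km³/yr.
τ = M / F = 13010 / 475500 = 0.02736 yr.

0.027 yr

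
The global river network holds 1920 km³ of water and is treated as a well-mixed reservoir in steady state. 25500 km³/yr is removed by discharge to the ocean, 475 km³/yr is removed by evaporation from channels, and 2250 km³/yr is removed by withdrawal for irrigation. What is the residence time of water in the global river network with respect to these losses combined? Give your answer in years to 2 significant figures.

0.068 yr

Total removal = 25500 + 475.0 + 2250 = 28225 km³/yr.
τ = M / ΣF_out = 1920 / 28225 = 0.06802 yr.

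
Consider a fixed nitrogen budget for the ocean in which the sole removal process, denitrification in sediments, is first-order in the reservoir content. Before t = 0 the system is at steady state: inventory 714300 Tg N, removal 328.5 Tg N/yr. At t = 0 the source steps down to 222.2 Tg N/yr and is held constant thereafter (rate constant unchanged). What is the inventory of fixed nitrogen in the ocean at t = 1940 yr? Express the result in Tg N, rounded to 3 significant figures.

Residence time τ = M₀/F₀ = 2174 yr. The eventual steady state is M_∞ = M₀·(F₁/F₀) = 714300 × 222.2/328.5 = 483160 Tg N.
The anomaly ΔM(t) = M(t) − M_∞ decays as ΔM₀·e^(−t/τ) with ΔM₀ = 714300 − 483160 = 231100 Tg N.
At t = 1940 yr, e^(−t/τ) = e^(−0.8922) = 0.4098, so ΔM = 94710 Tg N and M = 483160 + 94710 = 577870 Tg N.

578000 Tg N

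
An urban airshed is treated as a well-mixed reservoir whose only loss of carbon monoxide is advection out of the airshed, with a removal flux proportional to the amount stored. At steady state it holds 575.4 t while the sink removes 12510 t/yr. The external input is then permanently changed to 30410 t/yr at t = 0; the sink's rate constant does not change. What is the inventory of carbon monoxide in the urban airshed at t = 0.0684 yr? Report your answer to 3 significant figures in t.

1210 t

The sink rate constant is k = F₀/M₀ = 12510/575.4 = 21.74 yr⁻¹.
Solving dM/dt = F₁ − kM with M(0) = M₀ gives M(t) = F₁/k + (M₀ − F₁/k)·e^(−kt).
F₁/k = 30410/21.74 = 1398.7 t; kt = 21.74 × 0.0684 = 1.487, e^(−kt) = 0.2260.
M(0.0684) = 1398.7 + (575.4 − 1398.7) × 0.2260 = 1398.7 − 186.1 = 1212.6 t.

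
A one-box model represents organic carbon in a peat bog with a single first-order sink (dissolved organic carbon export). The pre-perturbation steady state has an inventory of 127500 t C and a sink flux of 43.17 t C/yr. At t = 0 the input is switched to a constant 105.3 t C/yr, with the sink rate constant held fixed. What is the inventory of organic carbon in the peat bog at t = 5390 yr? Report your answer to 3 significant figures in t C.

τ = M₀/F₀ = 127500/43.17 = 2953 yr; rate constant k = 1/τ.
New steady state M_∞ = F₁/k = F₁·τ = 105.3 × 2953 = 311000 t C.
M(t) = M_∞ + (M₀ − M_∞)·e^(−t/τ); t/τ = 5390/2953 = 1.825, so e^(−t/τ) = 0.1612.
M(t) = 311000 − 183500 × 0.1612 = 281410 t C.

281000 t C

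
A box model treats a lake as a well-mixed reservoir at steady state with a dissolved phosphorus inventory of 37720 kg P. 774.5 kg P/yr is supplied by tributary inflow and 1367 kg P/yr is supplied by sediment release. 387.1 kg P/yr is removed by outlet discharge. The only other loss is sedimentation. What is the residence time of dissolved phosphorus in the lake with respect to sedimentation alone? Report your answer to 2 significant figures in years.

22 yr

At steady state ΣF_in = ΣF_out.
ΣF_in = 774.5 + 1367 = 2141.5 kg P/yr.
Sedimentation flux = ΣF_in − (387.1) = 2141.5 − 387.1 = 1754 kg P/yr.
τ = M / F = 37720 / 1754 = 21.50 yr.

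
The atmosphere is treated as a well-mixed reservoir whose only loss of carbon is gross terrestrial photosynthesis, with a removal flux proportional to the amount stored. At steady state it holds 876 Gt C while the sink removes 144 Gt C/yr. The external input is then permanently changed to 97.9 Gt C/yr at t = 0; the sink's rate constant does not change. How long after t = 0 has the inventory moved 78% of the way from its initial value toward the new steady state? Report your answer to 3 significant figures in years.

9.21 yr

τ = M₀/F₀ = 876/144 = 6.083 yr.
The remaining gap fraction is e^(−t/τ); 78% covered ⇒ e^(−t/τ) = 0.220.
t = −τ ln(0.220) = 6.083 × 1.514 = 9.211 yr.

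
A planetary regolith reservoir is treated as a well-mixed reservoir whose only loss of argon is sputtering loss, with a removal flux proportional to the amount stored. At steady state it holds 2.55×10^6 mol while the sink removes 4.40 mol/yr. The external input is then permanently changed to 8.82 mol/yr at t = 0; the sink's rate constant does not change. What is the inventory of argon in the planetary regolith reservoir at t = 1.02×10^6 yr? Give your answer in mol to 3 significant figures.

Residence time τ = M₀/F₀ = 579500 yr. The eventual steady state is M_∞ = M₀·(F₁/F₀) = 2.55×10^6 × 8.82/4.40 = 5.1116×10^6 mol.
The anomaly ΔM(t) = M(t) − M_∞ decays as ΔM₀·e^(−t/τ) with ΔM₀ = 2.55×10^6 − 5.1116×10^6 = −2.562×10^6 mol.
At t = 1.02×10^6 yr, e^(−t/τ) = e^(−1.760) = 0.1720, so ΔM = −440700 mol and M = 5.1116×10^6 − 440700 = 4.6709×10^6 mol.

4.67×10^6 mol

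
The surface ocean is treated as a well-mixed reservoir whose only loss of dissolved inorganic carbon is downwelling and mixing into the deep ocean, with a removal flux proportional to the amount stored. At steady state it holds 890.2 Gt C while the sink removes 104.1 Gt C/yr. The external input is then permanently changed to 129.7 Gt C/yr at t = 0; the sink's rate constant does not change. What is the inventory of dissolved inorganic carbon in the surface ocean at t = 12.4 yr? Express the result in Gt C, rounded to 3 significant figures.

Residence time τ = M₀/F₀ = 8.551 yr. The eventual steady state is M_∞ = M₀·(F₁/F₀) = 890.2 × 129.7/104.1 = 1109.1 Gt C.
The anomaly ΔM(t) = M(t) − M_∞ decays as ΔM₀·e^(−t/τ) with ΔM₀ = 890.2 − 1109.1 = −218.9 Gt C.
At t = 12.4 yr, e^(−t/τ) = e^(−1.450) = 0.2346, so ΔM = −51.35 Gt C and M = 1109.1 − 51.35 = 1057.8 Gt C.

1060 Gt C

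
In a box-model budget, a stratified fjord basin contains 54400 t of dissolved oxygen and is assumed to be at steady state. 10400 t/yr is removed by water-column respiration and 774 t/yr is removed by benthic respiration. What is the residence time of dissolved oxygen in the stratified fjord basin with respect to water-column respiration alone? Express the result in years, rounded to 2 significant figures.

Residence time with respect to a single sink: τ = M / F_sink.
τ = 54400 / 10400 = 5.231 yr.

5.2 yr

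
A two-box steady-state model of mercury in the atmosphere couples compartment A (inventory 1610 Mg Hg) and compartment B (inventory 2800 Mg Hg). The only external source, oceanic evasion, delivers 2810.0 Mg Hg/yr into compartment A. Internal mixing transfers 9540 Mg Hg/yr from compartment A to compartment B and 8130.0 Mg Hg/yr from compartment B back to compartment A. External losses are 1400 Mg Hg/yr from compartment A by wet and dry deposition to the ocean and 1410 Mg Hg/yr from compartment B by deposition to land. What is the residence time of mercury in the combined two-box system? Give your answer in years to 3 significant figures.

1.57 yr

Treat the two boxes together as one reservoir: the mixing fluxes between them are internal recycling, so τ = ΣM / Σ(external losses).
M_total = 1610 + 2800 = 4410.0 Mg Hg.
ΣF_external_out = 1400 + 1410 = 2810.0 Mg Hg/yr.
τ = M_total / ΣF_ext = 4410.0 / 2810.0 = 1.569 yr.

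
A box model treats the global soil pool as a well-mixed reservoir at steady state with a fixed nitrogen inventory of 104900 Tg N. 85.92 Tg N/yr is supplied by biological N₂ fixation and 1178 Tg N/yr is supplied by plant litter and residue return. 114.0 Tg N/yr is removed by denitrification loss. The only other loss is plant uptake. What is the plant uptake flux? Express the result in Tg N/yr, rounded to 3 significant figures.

1150 Tg N/yr

At steady state ΣF_in = ΣF_out.
ΣF_in = 85.92 + 1178 = 1263.9 Tg N/yr.
Plant uptake flux = ΣF_in − (114.0) = 1263.9 − 114.0 = 1150 Tg N/yr.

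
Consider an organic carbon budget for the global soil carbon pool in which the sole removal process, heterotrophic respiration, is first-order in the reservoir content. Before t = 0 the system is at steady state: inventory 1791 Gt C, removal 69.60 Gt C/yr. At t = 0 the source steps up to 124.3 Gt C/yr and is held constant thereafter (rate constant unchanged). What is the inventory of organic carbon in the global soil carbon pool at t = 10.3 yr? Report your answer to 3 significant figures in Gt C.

The sink rate constant is k = F₀/M₀ = 69.60/1791 = 0.03886 yr⁻¹.
Solving dM/dt = F₁ − kM with M(0) = M₀ gives M(t) = F₁/k + (M₀ − F₁/k)·e^(−kt).
F₁/k = 124.3/0.03886 = 3198.6 Gt C; kt = 0.03886 × 10.3 = 0.4003, e^(−kt) = 0.6701.
M(10.3) = 3198.6 + (1791 − 3198.6) × 0.6701 = 3198.6 − 943.3 = 2255.3 Gt C.

2260 Gt C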